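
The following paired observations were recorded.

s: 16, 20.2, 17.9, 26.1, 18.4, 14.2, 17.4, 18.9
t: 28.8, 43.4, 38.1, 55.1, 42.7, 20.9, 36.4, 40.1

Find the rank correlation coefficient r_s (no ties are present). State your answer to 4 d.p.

Rank s: 2, 7, 4, 8, 5, 1, 3, 6
Rank t: 2, 7, 4, 8, 6, 1, 3, 5
d = rank(s) − rank(t): 0, 0, 0, 0, -1, 0, 0, 1; Σd² = 2
ρ = 1 − 6Σd² / [n(n²−1)] = 1 − 6×2 / (8×63) = 1 − 12/504 ≈ 0.9762

0.9762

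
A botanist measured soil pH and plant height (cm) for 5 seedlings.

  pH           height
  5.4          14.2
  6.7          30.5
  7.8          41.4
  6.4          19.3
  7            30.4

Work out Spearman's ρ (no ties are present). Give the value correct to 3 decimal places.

0.900

Rank pH: 1, 3, 5, 2, 4
Rank height: 1, 4, 5, 2, 3
d = rank(pH) − rank(height): 0, -1, 0, 0, 1; Σd² = 2
ρ = 1 − 6Σd² / [n(n²−1)] = 1 − 6×2 / (5×24) = 1 − 12/120 ≈ 0.900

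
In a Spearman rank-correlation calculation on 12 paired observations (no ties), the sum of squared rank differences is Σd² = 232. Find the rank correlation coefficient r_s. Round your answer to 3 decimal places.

ρ = 1 − 6Σd² / [n(n²−1)] = 1 − 6×232 / (12×143)
  = 1 − 1392/1716 = 1 − 0.8112 ≈ 0.189

0.189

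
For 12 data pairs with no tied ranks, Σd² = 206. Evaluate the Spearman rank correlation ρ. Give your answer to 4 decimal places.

ρ = 1 − 6Σd² / [n(n²−1)] = 1 − 6×206 / (12×143)
  = 1 − 1236/1716 = 1 − 0.72028 ≈ 0.2797

0.2797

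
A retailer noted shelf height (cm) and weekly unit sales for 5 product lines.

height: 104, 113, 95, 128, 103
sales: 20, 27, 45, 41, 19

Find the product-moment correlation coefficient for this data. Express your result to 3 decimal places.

0.172

n = 5, Σx = 543, Σy = 152, Σx² = 59603, Σy² = 5196, Σxy = 16611
nΣxy − ΣxΣy = 83055 − 82536 = 519
nΣx² − (Σx)² = 298015 − 294849 = 3166; nΣy² − (Σy)² = 25980 − 23104 = 2876
r = 519 / √(3166 × 2876) = 519 / 3017.5182 ≈ 0.172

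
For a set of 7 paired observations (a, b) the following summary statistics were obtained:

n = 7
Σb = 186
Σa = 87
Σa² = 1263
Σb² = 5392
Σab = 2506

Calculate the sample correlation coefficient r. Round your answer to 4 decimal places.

r = (nΣab − ΣaΣb) / √[(nΣa² − (Σa)²)(nΣb² − (Σb)²)]
Numerator: 7×2506 − 87×186 = 1360
Denominator: √[(8841 − 7569)(37744 − 34596)] = √[1272 × 3148] = 2001.0637
r = 1360 / 2001.0637 ≈ 0.6796

0.6796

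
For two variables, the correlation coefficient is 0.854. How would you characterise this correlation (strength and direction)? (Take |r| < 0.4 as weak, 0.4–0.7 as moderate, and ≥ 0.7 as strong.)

strong positive

r = 0.854 > 0 so the relationship is positive.
|r| = 0.854, which falls in the strong range.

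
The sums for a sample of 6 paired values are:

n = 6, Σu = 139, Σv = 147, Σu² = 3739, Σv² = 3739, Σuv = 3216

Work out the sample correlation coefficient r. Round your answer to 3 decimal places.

-0.709

r = (nΣuv − ΣuΣv) / √[(nΣu² − (Σu)²)(nΣv² − (Σv)²)]
Numerator: 6×3216 − 139×147 = -1137
Denominator: √[(22434 − 19321)(22434 − 21609)] = √[3113 × 825] = 1602.5683
r = -1137 / 1602.5683 ≈ -0.709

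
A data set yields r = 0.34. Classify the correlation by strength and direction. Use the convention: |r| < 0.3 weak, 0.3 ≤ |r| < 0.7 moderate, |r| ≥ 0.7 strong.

r = 0.34 > 0 so the relationship is positive.
|r| = 0.34, which falls in the moderate range.

moderate positive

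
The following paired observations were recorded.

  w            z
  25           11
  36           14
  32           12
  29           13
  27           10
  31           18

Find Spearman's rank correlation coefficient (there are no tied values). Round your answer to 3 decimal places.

Rank w: 1, 6, 5, 3, 2, 4
Rank z: 2, 5, 3, 4, 1, 6
d = rank(w) − rank(z): -1, 1, 2, -1, 1, -2; Σd² = 12
ρ = 1 − 6Σd² / [n(n²−1)] = 1 − 6×12 / (6×35) = 1 − 72/210 ≈ 0.657

0.657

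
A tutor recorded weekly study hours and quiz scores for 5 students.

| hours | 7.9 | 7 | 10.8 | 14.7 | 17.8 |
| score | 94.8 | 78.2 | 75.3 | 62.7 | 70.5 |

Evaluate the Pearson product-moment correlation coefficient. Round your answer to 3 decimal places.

n = 5, Σx = 58.2, Σy = 381.5, Σx² = 760.98, Σy² = 29673.91, Σxy = 4286.15
nΣxy − ΣxΣy = 21430.75 − 22203.3 = -772.55
nΣx² − (Σx)² = 3804.9 − 3387.24 = 417.66; nΣy² − (Σy)² = 148369.55 − 145542.25 = 2827.3
r = -772.55 / √(417.66 × 2827.3) = -772.55 / 1086.6693 ≈ -0.711

-0.711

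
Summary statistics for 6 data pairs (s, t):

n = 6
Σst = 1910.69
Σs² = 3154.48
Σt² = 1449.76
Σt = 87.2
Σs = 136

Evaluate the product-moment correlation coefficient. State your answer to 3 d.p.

-0.575

r = (nΣst − ΣsΣt) / √[(nΣs² − (Σs)²)(nΣt² − (Σt)²)]
Numerator: 6×1910.69 − 136×87.2 = -395.06
Denominator: √[(18926.88 − 18496)(8698.56 − 7603.84)] = √[430.88 × 1094.72] = 686.7991
r = -395.06 / 686.7991 ≈ -0.575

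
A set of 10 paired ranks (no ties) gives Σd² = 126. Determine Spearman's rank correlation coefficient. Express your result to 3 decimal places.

ρ = 1 − 6Σd² / [n(n²−1)] = 1 − 6×126 / (10×99)
  = 1 − 756/990 = 1 − 0.7636 ≈ 0.236

0.236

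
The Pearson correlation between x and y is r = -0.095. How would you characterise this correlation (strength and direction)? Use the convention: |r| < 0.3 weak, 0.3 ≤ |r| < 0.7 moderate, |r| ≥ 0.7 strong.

r = -0.095 < 0 so the relationship is negative.
|r| = 0.095, which falls in the weak range.

weak negative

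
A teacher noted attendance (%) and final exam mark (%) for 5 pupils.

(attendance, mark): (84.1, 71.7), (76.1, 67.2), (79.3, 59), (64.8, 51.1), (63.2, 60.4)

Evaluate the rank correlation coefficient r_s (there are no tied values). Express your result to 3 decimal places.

0.500

Rank attendance: 5, 3, 4, 2, 1
Rank mark: 5, 4, 2, 1, 3
d = rank(attendance) − rank(mark): 0, -1, 2, 1, -2; Σd² = 10
ρ = 1 − 6Σd² / [n(n²−1)] = 1 − 6×10 / (5×24) = 1 − 60/120 ≈ 0.500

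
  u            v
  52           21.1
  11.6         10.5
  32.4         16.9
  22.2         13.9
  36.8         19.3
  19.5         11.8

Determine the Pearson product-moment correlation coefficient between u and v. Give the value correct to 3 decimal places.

n = 6, Σu = 174.5, Σv = 93.5, Σu² = 6115.65, Σv² = 1546.01, Σuv = 3015.48
nΣuv − ΣuΣv = 18092.88 − 16315.75 = 1777.13
nΣu² − (Σu)² = 36693.9 − 30450.25 = 6243.65; nΣv² − (Σv)² = 9276.06 − 8742.25 = 533.81
r = 1777.13 / √(6243.65 × 533.81) = 1777.13 / 1825.6294 ≈ 0.973

0.973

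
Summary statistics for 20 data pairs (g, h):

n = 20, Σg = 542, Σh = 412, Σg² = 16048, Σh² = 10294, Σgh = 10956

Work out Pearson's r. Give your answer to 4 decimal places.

-0.1335

r = (nΣgh − ΣgΣh) / √[(nΣg² − (Σg)²)(nΣh² − (Σh)²)]
Numerator: 20×10956 − 542×412 = -4184
Denominator: √[(320960 − 293764)(205880 − 169744)] = √[27196 × 36136] = 31348.9179
r = -4184 / 31348.9179 ≈ -0.1335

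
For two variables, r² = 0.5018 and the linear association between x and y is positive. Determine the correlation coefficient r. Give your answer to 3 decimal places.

|r| = √0.5018 = 0.708
The association is positive, so r = 0.708.

0.708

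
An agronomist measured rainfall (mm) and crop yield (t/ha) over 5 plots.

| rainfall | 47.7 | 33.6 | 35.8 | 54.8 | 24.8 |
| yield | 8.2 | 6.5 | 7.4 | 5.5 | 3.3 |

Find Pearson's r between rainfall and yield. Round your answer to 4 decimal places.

n = 5, Σx = 196.7, Σy = 30.9, Σx² = 8303.97, Σy² = 205.39, Σxy = 1257.7
nΣxy − ΣxΣy = 6288.5 − 6078.03 = 210.47
nΣx² − (Σx)² = 41519.85 − 38690.89 = 2828.96; nΣy² − (Σy)² = 1026.95 − 954.81 = 72.14
r = 210.47 / √(2828.96 × 72.14) = 210.47 / 451.7534 ≈ 0.4659

0.4659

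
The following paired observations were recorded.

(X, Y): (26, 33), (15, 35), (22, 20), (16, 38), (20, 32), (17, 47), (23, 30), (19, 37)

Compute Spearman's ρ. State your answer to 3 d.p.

Rank X: 8, 1, 6, 2, 5, 3, 7, 4
Rank Y: 4, 5, 1, 7, 3, 8, 2, 6
d = rank(X) − rank(Y): 4, -4, 5, -5, 2, -5, 5, -2; Σd² = 140
ρ = 1 − 6Σd² / [n(n²−1)] = 1 − 6×140 / (8×63) = 1 − 840/504 ≈ -0.667

-0.667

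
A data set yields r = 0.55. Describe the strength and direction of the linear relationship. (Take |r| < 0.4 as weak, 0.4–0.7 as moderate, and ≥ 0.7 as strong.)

r = 0.55 > 0 so the relationship is positive.
|r| = 0.55, which falls in the moderate range.

moderate positive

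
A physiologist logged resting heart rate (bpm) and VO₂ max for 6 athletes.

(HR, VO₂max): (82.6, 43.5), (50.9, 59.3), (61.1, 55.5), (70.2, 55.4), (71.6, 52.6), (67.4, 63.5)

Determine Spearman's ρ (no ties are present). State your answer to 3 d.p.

Rank HR: 6, 1, 2, 4, 5, 3
Rank VO₂max: 1, 5, 4, 3, 2, 6
d = rank(HR) − rank(VO₂max): 5, -4, -2, 1, 3, -3; Σd² = 64
ρ = 1 − 6Σd² / [n(n²−1)] = 1 − 6×64 / (6×35) = 1 − 384/210 ≈ -0.829

-0.829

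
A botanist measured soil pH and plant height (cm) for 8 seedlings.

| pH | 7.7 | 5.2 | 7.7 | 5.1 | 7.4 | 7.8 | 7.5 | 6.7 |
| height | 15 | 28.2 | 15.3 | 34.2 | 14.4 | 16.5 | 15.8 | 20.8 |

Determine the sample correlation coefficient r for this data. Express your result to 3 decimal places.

-0.965

n = 8, Σx = 55.1, Σy = 160.2, Σx² = 388.37, Σy² = 3585.86, Σxy = 1047.49
nΣxy − ΣxΣy = 8379.92 − 8827.02 = -447.1
nΣx² − (Σx)² = 3106.96 − 3036.01 = 70.95; nΣy² − (Σy)² = 28686.88 − 25664.04 = 3022.84
r = -447.1 / √(70.95 × 3022.84) = -447.1 / 463.1096 ≈ -0.965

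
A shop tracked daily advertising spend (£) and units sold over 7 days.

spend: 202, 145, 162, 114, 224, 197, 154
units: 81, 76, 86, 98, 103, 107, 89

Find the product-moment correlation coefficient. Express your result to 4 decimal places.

0.3066

n = 7, Σx = 1198, Σy = 640, Σx² = 213770, Σy² = 59316, Σxy = 110343
nΣxy − ΣxΣy = 772401 − 766720 = 5681
nΣx² − (Σx)² = 1496390 − 1435204 = 61186; nΣy² − (Σy)² = 415212 − 409600 = 5612
r = 5681 / √(61186 × 5612) = 5681 / 18530.4029 ≈ 0.3066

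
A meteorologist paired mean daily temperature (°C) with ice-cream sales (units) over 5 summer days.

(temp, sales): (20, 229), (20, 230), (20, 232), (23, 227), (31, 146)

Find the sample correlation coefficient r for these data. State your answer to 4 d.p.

n = 5, Σx = 114, Σy = 1064, Σx² = 2690, Σy² = 232010, Σxy = 23567
nΣxy − ΣxΣy = 117835 − 121296 = -3461
nΣx² − (Σx)² = 13450 − 12996 = 454; nΣy² − (Σy)² = 1160050 − 1132096 = 27954
r = -3461 / √(454 × 27954) = -3461 / 3562.4593 ≈ -0.9715

-0.9715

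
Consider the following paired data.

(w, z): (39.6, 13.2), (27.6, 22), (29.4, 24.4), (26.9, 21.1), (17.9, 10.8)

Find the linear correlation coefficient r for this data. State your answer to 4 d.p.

0.1119

n = 5, Σw = 141.4, Σz = 91.5, Σw² = 4238.3, Σz² = 1815.45, Σwz = 2608.19
nΣwz − ΣwΣz = 13040.95 − 12938.1 = 102.85
nΣw² − (Σw)² = 21191.5 − 19993.96 = 1197.54; nΣz² − (Σz)² = 9077.25 − 8372.25 = 705
r = 102.85 / √(1197.54 × 705) = 102.85 / 918.8393 ≈ 0.1119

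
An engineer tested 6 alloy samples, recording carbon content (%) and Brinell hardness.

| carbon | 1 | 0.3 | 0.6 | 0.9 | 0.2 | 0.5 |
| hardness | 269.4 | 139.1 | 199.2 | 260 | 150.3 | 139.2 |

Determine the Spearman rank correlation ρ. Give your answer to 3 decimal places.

0.829

Rank carbon: 6, 2, 4, 5, 1, 3
Rank hardness: 6, 1, 4, 5, 3, 2
d = rank(carbon) − rank(hardness): 0, 1, 0, 0, -2, 1; Σd² = 6
ρ = 1 − 6Σd² / [n(n²−1)] = 1 − 6×6 / (6×35) = 1 − 36/210 ≈ 0.829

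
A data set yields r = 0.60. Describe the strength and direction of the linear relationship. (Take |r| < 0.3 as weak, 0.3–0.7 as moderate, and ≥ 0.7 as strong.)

r = 0.60 > 0 so the relationship is positive.
|r| = 0.60, which falls in the moderate range.

moderate positive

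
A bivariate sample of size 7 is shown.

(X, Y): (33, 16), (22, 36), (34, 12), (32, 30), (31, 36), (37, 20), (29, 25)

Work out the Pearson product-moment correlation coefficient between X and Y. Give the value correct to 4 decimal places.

n = 7, ΣX = 218, ΣY = 175, ΣX² = 6924, ΣY² = 4917, ΣXY = 5269
nΣXY − ΣXΣY = 36883 − 38150 = -1267
nΣX² − (ΣX)² = 48468 − 47524 = 944; nΣY² − (ΣY)² = 34419 − 30625 = 3794
r = -1267 / √(944 × 3794) = -1267 / 1892.4946 ≈ -0.6695

-0.6695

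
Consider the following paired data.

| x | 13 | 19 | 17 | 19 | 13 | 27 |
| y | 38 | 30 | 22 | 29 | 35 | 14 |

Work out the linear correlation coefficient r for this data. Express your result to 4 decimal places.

n = 6, Σx = 108, Σy = 168, Σx² = 2078, Σy² = 5090, Σxy = 2822
nΣxy − ΣxΣy = 16932 − 18144 = -1212
nΣx² − (Σx)² = 12468 − 11664 = 804; nΣy² − (Σy)² = 30540 − 28224 = 2316
r = -1212 / √(804 × 2316) = -1212 / 1364.5747 ≈ -0.8882

-0.8882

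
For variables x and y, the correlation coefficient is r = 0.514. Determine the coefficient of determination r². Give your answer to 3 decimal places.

r² = (0.514)² = 0.264

0.264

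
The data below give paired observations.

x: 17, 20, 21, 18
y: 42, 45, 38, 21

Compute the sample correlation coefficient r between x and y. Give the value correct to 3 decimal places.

n = 4, Σx = 76, Σy = 146, Σx² = 1454, Σy² = 5674, Σxy = 2790
nΣxy − ΣxΣy = 11160 − 11096 = 64
nΣx² − (Σx)² = 5816 − 5776 = 40; nΣy² − (Σy)² = 22696 − 21316 = 1380
r = 64 / √(40 × 1380) = 64 / 234.9468 ≈ 0.272

0.272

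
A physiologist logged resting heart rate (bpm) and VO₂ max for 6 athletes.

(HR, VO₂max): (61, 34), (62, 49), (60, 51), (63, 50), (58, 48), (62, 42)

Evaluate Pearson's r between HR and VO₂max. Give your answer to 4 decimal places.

-0.0685

n = 6, Σx = 366, Σy = 274, Σx² = 22342, Σy² = 12726, Σxy = 16710
nΣxy − ΣxΣy = 100260 − 100284 = -24
nΣx² − (Σx)² = 134052 − 133956 = 96; nΣy² − (Σy)² = 76356 − 75076 = 1280
r = -24 / √(96 × 1280) = -24 / 350.5424 ≈ -0.0685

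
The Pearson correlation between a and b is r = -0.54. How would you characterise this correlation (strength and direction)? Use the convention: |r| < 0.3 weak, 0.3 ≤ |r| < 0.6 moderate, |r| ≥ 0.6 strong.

r = -0.54 < 0 so the relationship is negative.
|r| = 0.54, which falls in the moderate range.

moderate negative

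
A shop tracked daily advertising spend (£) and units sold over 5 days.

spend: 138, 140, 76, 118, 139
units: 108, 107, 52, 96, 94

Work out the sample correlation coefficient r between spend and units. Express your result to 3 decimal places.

n = 5, Σx = 611, Σy = 457, Σx² = 77665, Σy² = 43869, Σxy = 58230
nΣxy − ΣxΣy = 291150 − 279227 = 11923
nΣx² − (Σx)² = 388325 − 373321 = 15004; nΣy² − (Σy)² = 219345 − 208849 = 10496
r = 11923 / √(15004 × 10496) = 11923 / 12549.1826 ≈ 0.950

0.950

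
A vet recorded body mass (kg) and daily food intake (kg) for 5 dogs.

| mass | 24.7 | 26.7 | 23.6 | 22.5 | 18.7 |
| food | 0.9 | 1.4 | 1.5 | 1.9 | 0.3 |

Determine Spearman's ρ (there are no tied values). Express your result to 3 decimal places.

Rank mass: 4, 5, 3, 2, 1
Rank food: 2, 3, 4, 5, 1
d = rank(mass) − rank(food): 2, 2, -1, -3, 0; Σd² = 18
ρ = 1 − 6Σd² / [n(n²−1)] = 1 − 6×18 / (5×24) = 1 − 108/120 ≈ 0.100

0.100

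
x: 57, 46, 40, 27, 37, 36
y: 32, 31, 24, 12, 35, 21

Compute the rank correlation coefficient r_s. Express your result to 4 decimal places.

0.6571

Rank x: 6, 5, 4, 1, 3, 2
Rank y: 5, 4, 3, 1, 6, 2
d = rank(x) − rank(y): 1, 1, 1, 0, -3, 0; Σd² = 12
ρ = 1 − 6Σd² / [n(n²−1)] = 1 − 6×12 / (6×35) = 1 − 72/210 ≈ 0.6571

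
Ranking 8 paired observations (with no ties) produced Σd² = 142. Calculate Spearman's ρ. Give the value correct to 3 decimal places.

ρ = 1 − 6Σd² / [n(n²−1)] = 1 − 6×142 / (8×63)
  = 1 − 852/504 = 1 − 1.6905 ≈ -0.690

-0.690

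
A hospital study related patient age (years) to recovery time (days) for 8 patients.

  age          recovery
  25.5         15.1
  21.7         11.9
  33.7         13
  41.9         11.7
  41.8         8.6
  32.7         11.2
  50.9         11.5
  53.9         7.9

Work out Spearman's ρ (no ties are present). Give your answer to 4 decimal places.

-0.6429

Rank age: 2, 1, 4, 6, 5, 3, 7, 8
Rank recovery: 8, 6, 7, 5, 2, 3, 4, 1
d = rank(age) − rank(recovery): -6, -5, -3, 1, 3, 0, 3, 7; Σd² = 138
ρ = 1 − 6Σd² / [n(n²−1)] = 1 − 6×138 / (8×63) = 1 − 828/504 ≈ -0.6429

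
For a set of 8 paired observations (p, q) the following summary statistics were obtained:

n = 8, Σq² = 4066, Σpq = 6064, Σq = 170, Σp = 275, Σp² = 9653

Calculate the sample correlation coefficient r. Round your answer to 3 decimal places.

r = (nΣpq − ΣpΣq) / √[(nΣp² − (Σp)²)(nΣq² − (Σq)²)]
Numerator: 8×6064 − 275×170 = 1762
Denominator: √[(77224 − 75625)(32528 − 28900)] = √[1599 × 3628] = 2408.5622
r = 1762 / 2408.5622 ≈ 0.732

0.732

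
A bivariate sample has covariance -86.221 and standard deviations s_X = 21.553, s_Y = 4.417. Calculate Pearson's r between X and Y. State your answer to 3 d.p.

r = Cov(X,Y) / (s_X · s_Y) = -86.221 / (21.553 × 4.417)
  = -86.221 / 95.1996 ≈ -0.906

-0.906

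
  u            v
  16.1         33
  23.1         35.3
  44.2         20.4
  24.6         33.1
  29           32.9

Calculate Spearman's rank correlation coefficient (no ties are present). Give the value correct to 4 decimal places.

Rank u: 1, 2, 5, 3, 4
Rank v: 3, 5, 1, 4, 2
d = rank(u) − rank(v): -2, -3, 4, -1, 2; Σd² = 34
ρ = 1 − 6Σd² / [n(n²−1)] = 1 − 6×34 / (5×24) = 1 − 204/120 ≈ -0.7000

-0.7000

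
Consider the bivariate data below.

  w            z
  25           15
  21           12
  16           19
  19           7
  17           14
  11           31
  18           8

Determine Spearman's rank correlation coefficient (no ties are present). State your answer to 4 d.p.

-0.5357

Rank w: 7, 6, 2, 5, 3, 1, 4
Rank z: 5, 3, 6, 1, 4, 7, 2
d = rank(w) − rank(z): 2, 3, -4, 4, -1, -6, 2; Σd² = 86
ρ = 1 − 6Σd² / [n(n²−1)] = 1 − 6×86 / (7×48) = 1 − 516/336 ≈ -0.5357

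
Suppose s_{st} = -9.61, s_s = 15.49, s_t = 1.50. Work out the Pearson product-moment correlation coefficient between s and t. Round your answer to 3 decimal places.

r = Cov(s,t) / (s_s · s_t) = -9.61 / (15.49 × 1.50)
  = -9.61 / 23.2350 ≈ -0.414

-0.414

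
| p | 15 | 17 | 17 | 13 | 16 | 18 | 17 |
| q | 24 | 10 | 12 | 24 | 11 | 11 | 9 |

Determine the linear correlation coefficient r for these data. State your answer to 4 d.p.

n = 7, Σp = 113, Σq = 101, Σp² = 1841, Σq² = 1719, Σpq = 1573
nΣpq − ΣpΣq = 11011 − 11413 = -402
nΣp² − (Σp)² = 12887 − 12769 = 118; nΣq² − (Σq)² = 12033 − 10201 = 1832
r = -402 / √(118 × 1832) = -402 / 464.9473 ≈ -0.8646

-0.8646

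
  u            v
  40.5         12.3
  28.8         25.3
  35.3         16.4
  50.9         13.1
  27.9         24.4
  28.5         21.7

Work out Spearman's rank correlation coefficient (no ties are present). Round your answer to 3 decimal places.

-0.771

Rank u: 5, 3, 4, 6, 1, 2
Rank v: 1, 6, 3, 2, 5, 4
d = rank(u) − rank(v): 4, -3, 1, 4, -4, -2; Σd² = 62
ρ = 1 − 6Σd² / [n(n²−1)] = 1 − 6×62 / (6×35) = 1 − 372/210 ≈ -0.771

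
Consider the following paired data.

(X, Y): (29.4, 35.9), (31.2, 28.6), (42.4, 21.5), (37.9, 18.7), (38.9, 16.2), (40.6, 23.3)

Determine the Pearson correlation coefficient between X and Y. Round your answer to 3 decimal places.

-0.810

n = 6, ΣX = 220.4, ΣY = 144.2, ΣX² = 8233.54, ΣY² = 3724.04, ΣXY = 5144.27
nΣXY − ΣXΣY = 30865.62 − 31781.68 = -916.06
nΣX² − (ΣX)² = 49401.24 − 48576.16 = 825.08; nΣY² − (ΣY)² = 22344.24 − 20793.64 = 1550.6
r = -916.06 / √(825.08 × 1550.6) = -916.06 / 1131.0920 ≈ -0.810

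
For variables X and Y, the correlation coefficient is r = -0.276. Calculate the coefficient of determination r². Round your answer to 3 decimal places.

r² = (-0.276)² = 0.076

0.076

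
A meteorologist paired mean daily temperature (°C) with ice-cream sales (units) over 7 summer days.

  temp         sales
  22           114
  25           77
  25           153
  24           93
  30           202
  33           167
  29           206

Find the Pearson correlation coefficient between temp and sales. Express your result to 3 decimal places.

n = 7, Σx = 188, Σy = 1012, Σx² = 5140, Σy² = 162112, Σxy = 28035
nΣxy − ΣxΣy = 196245 − 190256 = 5989
nΣx² − (Σx)² = 35980 − 35344 = 636; nΣy² − (Σy)² = 1134784 − 1024144 = 110640
r = 5989 / √(636 × 110640) = 5989 / 8388.5064 ≈ 0.714

0.714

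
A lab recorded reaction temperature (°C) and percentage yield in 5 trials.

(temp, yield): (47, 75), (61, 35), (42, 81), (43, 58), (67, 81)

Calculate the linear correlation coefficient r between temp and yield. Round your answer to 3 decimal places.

-0.198

n = 5, Σx = 260, Σy = 330, Σx² = 14032, Σy² = 23336, Σxy = 16983
nΣxy − ΣxΣy = 84915 − 85800 = -885
nΣx² − (Σx)² = 70160 − 67600 = 2560; nΣy² − (Σy)² = 116680 − 108900 = 7780
r = -885 / √(2560 × 7780) = -885 / 4462.8242 ≈ -0.198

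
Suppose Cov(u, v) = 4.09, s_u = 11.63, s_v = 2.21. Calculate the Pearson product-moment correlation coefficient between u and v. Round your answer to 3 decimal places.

r = Cov(u,v) / (s_u · s_v) = 4.09 / (11.63 × 2.21)
  = 4.09 / 25.7023 ≈ 0.159

0.159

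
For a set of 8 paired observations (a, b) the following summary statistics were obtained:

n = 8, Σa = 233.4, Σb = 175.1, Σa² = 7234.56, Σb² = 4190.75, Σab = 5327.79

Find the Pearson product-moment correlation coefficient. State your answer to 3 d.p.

0.562

r = (nΣab − ΣaΣb) / √[(nΣa² − (Σa)²)(nΣb² − (Σb)²)]
Numerator: 8×5327.79 − 233.4×175.1 = 1753.98
Denominator: √[(57876.48 − 54475.56)(33526 − 30660.01)] = √[3400.92 × 2865.99] = 3122.0190
r = 1753.98 / 3122.0190 ≈ 0.562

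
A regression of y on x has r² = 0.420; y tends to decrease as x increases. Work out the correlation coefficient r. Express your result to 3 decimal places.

|r| = √0.420 = 0.648
The association is negative, so r = −0.648.

-0.648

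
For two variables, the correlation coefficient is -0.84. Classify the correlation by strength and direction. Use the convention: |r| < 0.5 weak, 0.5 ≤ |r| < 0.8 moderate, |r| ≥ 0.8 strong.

strong negative

r = -0.84 < 0 so the relationship is negative.
|r| = 0.84, which falls in the strong range.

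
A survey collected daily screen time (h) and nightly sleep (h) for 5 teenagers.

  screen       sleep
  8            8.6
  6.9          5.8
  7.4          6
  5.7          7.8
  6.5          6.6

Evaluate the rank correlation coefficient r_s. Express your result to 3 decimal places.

Rank screen: 5, 3, 4, 1, 2
Rank sleep: 5, 1, 2, 4, 3
d = rank(screen) − rank(sleep): 0, 2, 2, -3, -1; Σd² = 18
ρ = 1 − 6Σd² / [n(n²−1)] = 1 − 6×18 / (5×24) = 1 − 108/120 ≈ 0.100

0.100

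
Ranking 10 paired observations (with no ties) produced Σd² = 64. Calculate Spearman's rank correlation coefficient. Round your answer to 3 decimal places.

ρ = 1 − 6Σd² / [n(n²−1)] = 1 − 6×64 / (10×99)
  = 1 − 384/990 = 1 − 0.3879 ≈ 0.612

0.612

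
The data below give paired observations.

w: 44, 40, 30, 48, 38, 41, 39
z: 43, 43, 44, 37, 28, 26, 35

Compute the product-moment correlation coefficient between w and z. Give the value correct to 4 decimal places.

-0.1503

n = 7, Σw = 280, Σz = 256, Σw² = 11386, Σz² = 9688, Σwz = 10203
nΣwz − ΣwΣz = 71421 − 71680 = -259
nΣw² − (Σw)² = 79702 − 78400 = 1302; nΣz² − (Σz)² = 67816 − 65536 = 2280
r = -259 / √(1302 × 2280) = -259 / 1722.9510 ≈ -0.1503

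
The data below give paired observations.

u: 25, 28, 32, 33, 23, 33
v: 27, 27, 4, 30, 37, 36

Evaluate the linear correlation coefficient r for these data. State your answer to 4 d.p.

-0.3116

n = 6, Σu = 174, Σv = 161, Σu² = 5140, Σv² = 5039, Σuv = 4588
nΣuv − ΣuΣv = 27528 − 28014 = -486
nΣu² − (Σu)² = 30840 − 30276 = 564; nΣv² − (Σv)² = 30234 − 25921 = 4313
r = -486 / √(564 × 4313) = -486 / 1559.6577 ≈ -0.3116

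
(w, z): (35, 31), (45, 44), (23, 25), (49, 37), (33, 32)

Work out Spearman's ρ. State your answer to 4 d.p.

Rank w: 3, 4, 1, 5, 2
Rank z: 2, 5, 1, 4, 3
d = rank(w) − rank(z): 1, -1, 0, 1, -1; Σd² = 4
ρ = 1 − 6Σd² / [n(n²−1)] = 1 − 6×4 / (5×24) = 1 − 24/120 ≈ 0.8000

0.8000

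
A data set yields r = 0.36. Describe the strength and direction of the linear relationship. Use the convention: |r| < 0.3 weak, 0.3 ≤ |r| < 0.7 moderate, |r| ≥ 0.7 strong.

r = 0.36 > 0 so the relationship is positive.
|r| = 0.36, which falls in the moderate range.

moderate positive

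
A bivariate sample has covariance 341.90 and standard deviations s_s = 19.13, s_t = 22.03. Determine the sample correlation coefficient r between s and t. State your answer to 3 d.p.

0.811

r = Cov(s,t) / (s_s · s_t) = 341.90 / (19.13 × 22.03)
  = 341.90 / 421.4339 ≈ 0.811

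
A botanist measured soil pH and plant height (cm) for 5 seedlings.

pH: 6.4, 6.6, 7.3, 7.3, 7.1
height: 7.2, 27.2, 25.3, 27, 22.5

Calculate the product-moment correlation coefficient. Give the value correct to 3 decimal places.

0.665

n = 5, Σx = 34.7, Σy = 109.2, Σx² = 241.51, Σy² = 2667.02, Σxy = 767.14
nΣxy − ΣxΣy = 3835.7 − 3789.24 = 46.46
nΣx² − (Σx)² = 1207.55 − 1204.09 = 3.46; nΣy² − (Σy)² = 13335.1 − 11924.64 = 1410.46
r = 46.46 / √(3.46 × 1410.46) = 46.46 / 69.8584 ≈ 0.665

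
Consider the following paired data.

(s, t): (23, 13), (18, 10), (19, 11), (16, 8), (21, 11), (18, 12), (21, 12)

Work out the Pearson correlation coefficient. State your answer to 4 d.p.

n = 7, Σs = 136, Σt = 77, Σs² = 2676, Σt² = 863, Σst = 1515
nΣst − ΣsΣt = 10605 − 10472 = 133
nΣs² − (Σs)² = 18732 − 18496 = 236; nΣt² − (Σt)² = 6041 − 5929 = 112
r = 133 / √(236 × 112) = 133 / 162.5792 ≈ 0.8181

0.8181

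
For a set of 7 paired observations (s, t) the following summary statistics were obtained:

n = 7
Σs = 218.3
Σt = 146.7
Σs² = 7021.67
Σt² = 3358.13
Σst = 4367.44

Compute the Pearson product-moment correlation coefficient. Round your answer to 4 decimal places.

r = (nΣst − ΣsΣt) / √[(nΣs² − (Σs)²)(nΣt² − (Σt)²)]
Numerator: 7×4367.44 − 218.3×146.7 = -1452.53
Denominator: √[(49151.69 − 47654.89)(23506.91 − 21520.89)] = √[1496.8 × 1986.02] = 1724.1446
r = -1452.53 / 1724.1446 ≈ -0.8425

-0.8425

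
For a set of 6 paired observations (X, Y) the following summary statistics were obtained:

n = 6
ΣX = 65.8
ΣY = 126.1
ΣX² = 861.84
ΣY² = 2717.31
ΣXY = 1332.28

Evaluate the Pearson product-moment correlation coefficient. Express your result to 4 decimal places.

r = (nΣXY − ΣXΣY) / √[(nΣX² − (ΣX)²)(nΣY² − (ΣY)²)]
Numerator: 6×1332.28 − 65.8×126.1 = -303.7
Denominator: √[(5171.04 − 4329.64)(16303.86 − 15901.21)] = √[841.4 × 402.65] = 582.0564
r = -303.7 / 582.0564 ≈ -0.5218

-0.5218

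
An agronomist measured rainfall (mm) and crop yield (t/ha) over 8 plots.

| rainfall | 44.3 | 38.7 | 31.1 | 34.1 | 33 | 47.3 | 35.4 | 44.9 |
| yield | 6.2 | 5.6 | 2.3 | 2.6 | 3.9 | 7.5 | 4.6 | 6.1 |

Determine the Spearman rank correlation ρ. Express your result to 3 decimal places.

0.952

Rank rainfall: 6, 5, 1, 3, 2, 8, 4, 7
Rank yield: 7, 5, 1, 2, 3, 8, 4, 6
d = rank(rainfall) − rank(yield): -1, 0, 0, 1, -1, 0, 0, 1; Σd² = 4
ρ = 1 − 6Σd² / [n(n²−1)] = 1 − 6×4 / (8×63) = 1 − 24/504 ≈ 0.952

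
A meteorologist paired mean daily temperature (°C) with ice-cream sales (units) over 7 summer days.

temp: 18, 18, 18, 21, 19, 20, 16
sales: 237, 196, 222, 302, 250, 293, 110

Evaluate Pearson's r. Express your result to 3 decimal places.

0.956

n = 7, Σx = 130, Σy = 1610, Σx² = 2430, Σy² = 395522, Σxy = 30502
nΣxy − ΣxΣy = 213514 − 209300 = 4214
nΣx² − (Σx)² = 17010 − 16900 = 110; nΣy² − (Σy)² = 2768654 − 2592100 = 176554
r = 4214 / √(110 × 176554) = 4214 / 4406.9196 ≈ 0.956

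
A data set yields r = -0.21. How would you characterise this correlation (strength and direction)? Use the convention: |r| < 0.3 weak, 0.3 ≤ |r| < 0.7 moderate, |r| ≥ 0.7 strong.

r = -0.21 < 0 so the relationship is negative.
|r| = 0.21, which falls in the weak range.

weak negative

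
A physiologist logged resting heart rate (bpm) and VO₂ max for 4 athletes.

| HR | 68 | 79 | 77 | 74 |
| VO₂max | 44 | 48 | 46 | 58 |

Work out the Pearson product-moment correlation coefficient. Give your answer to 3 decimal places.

0.179

n = 4, Σx = 298, Σy = 196, Σx² = 22270, Σy² = 9720, Σxy = 14618
nΣxy − ΣxΣy = 58472 − 58408 = 64
nΣx² − (Σx)² = 89080 − 88804 = 276; nΣy² − (Σy)² = 38880 − 38416 = 464
r = 64 / √(276 × 464) = 64 / 357.8603 ≈ 0.179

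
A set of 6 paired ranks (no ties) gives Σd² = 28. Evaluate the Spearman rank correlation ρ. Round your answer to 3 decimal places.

ρ = 1 − 6Σd² / [n(n²−1)] = 1 − 6×28 / (6×35)
  = 1 − 168/210 = 1 − 0.8000 ≈ 0.200

0.200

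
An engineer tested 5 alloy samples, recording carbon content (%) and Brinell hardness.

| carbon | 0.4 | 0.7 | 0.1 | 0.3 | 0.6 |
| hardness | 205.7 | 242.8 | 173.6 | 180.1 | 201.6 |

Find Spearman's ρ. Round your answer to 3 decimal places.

Rank carbon: 3, 5, 1, 2, 4
Rank hardness: 4, 5, 1, 2, 3
d = rank(carbon) − rank(hardness): -1, 0, 0, 0, 1; Σd² = 2
ρ = 1 − 6Σd² / [n(n²−1)] = 1 − 6×2 / (5×24) = 1 − 12/120 ≈ 0.900

0.900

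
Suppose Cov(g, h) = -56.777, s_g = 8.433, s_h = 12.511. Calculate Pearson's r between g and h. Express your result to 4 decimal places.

r = Cov(g,h) / (s_g · s_h) = -56.777 / (8.433 × 12.511)
  = -56.777 / 105.5053 ≈ -0.5381

-0.5381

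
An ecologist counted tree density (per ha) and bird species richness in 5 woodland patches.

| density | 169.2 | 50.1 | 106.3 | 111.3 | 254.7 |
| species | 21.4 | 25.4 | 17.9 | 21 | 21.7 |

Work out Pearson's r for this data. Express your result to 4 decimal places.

-0.2358

n = 5, Σx = 691.6, Σy = 107.4, Σx² = 119698.12, Σy² = 2335.42, Σxy = 14660.48
nΣxy − ΣxΣy = 73302.4 − 74277.84 = -975.44
nΣx² − (Σx)² = 598490.6 − 478310.56 = 120180.04; nΣy² − (Σy)² = 11677.1 − 11534.76 = 142.34
r = -975.44 / √(120180.04 × 142.34) = -975.44 / 4135.9916 ≈ -0.2358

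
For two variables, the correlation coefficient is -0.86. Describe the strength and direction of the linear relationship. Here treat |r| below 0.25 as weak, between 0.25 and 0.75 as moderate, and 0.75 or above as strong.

r = -0.86 < 0 so the relationship is negative.
|r| = 0.86, which falls in the strong range.

strong negative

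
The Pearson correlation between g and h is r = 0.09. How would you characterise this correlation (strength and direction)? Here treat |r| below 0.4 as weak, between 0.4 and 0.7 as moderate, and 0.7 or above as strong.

r = 0.09 > 0 so the relationship is positive.
|r| = 0.09, which falls in the weak range.

weak positive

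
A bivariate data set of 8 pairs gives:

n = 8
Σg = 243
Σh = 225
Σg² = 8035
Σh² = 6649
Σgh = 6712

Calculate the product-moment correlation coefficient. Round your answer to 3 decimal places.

r = (nΣgh − ΣgΣh) / √[(nΣg² − (Σg)²)(nΣh² − (Σh)²)]
Numerator: 8×6712 − 243×225 = -979
Denominator: √[(64280 − 59049)(53192 − 50625)] = √[5231 × 2567] = 3664.4204
r = -979 / 3664.4204 ≈ -0.267

-0.267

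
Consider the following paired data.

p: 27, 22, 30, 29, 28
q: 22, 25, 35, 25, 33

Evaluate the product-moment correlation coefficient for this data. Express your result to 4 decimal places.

0.4966

n = 5, Σp = 136, Σq = 140, Σp² = 3738, Σq² = 4048, Σpq = 3843
nΣpq − ΣpΣq = 19215 − 19040 = 175
nΣp² − (Σp)² = 18690 − 18496 = 194; nΣq² − (Σq)² = 20240 − 19600 = 640
r = 175 / √(194 × 640) = 175 / 352.3634 ≈ 0.4966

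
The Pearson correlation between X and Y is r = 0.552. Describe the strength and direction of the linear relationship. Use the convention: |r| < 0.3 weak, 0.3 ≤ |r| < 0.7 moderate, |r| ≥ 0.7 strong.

moderate positive

r = 0.552 > 0 so the relationship is positive.
|r| = 0.552, which falls in the moderate range.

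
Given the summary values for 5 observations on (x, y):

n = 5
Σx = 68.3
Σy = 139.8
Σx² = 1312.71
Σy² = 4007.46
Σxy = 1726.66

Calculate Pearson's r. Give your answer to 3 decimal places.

r = (nΣxy − ΣxΣy) / √[(nΣx² − (Σx)²)(nΣy² − (Σy)²)]
Numerator: 5×1726.66 − 68.3×139.8 = -915.04
Denominator: √[(6563.55 − 4664.89)(20037.3 − 19544.04)] = √[1898.66 × 493.26] = 967.7464
r = -915.04 / 967.7464 ≈ -0.946

-0.946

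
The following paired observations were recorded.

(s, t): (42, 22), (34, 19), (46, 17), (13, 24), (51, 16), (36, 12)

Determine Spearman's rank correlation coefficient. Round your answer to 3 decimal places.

Rank s: 4, 2, 5, 1, 6, 3
Rank t: 5, 4, 3, 6, 2, 1
d = rank(s) − rank(t): -1, -2, 2, -5, 4, 2; Σd² = 54
ρ = 1 − 6Σd² / [n(n²−1)] = 1 − 6×54 / (6×35) = 1 − 324/210 ≈ -0.543

-0.543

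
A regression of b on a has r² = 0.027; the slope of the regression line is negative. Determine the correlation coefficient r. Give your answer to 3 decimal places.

|r| = √0.027 = 0.164
The association is negative, so r = −0.164.

-0.164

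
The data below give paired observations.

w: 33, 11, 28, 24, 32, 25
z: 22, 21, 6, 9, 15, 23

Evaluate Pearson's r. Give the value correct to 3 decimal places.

n = 6, Σw = 153, Σz = 96, Σw² = 4219, Σz² = 1796, Σwz = 2396
nΣwz − ΣwΣz = 14376 − 14688 = -312
nΣw² − (Σw)² = 25314 − 23409 = 1905; nΣz² − (Σz)² = 10776 − 9216 = 1560
r = -312 / √(1905 × 1560) = -312 / 1723.8909 ≈ -0.181

-0.181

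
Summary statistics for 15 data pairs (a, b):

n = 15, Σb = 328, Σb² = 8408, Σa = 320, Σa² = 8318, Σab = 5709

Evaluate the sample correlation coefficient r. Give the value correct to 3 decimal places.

-0.949

r = (nΣab − ΣaΣb) / √[(nΣa² − (Σa)²)(nΣb² − (Σb)²)]
Numerator: 15×5709 − 320×328 = -19325
Denominator: √[(124770 − 102400)(126120 − 107584)] = √[22370 × 18536] = 20362.9644
r = -19325 / 20362.9644 ≈ -0.949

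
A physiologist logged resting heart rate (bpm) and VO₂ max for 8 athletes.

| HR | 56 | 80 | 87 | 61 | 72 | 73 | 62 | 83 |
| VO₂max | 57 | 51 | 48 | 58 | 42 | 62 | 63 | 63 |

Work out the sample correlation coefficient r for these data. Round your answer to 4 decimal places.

-0.3039

n = 8, Σx = 574, Σy = 444, Σx² = 42072, Σy² = 25064, Σxy = 31671
nΣxy − ΣxΣy = 253368 − 254856 = -1488
nΣx² − (Σx)² = 336576 − 329476 = 7100; nΣy² − (Σy)² = 200512 − 197136 = 3376
r = -1488 / √(7100 × 3376) = -1488 / 4895.8758 ≈ -0.3039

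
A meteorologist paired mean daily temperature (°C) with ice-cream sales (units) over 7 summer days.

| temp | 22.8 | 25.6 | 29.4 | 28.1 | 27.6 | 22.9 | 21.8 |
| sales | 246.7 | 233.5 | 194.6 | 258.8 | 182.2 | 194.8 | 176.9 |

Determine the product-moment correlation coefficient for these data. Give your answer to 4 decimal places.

n = 7, Σx = 178.2, Σy = 1487.5, Σx² = 4590.58, Σy² = 322667.23, Σxy = 37941.94
nΣxy − ΣxΣy = 265593.58 − 265072.5 = 521.08
nΣx² − (Σx)² = 32134.06 − 31755.24 = 378.82; nΣy² − (Σy)² = 2258670.61 − 2212656.25 = 46014.36
r = 521.08 / √(378.82 × 46014.36) = 521.08 / 4175.0641 ≈ 0.1248

0.1248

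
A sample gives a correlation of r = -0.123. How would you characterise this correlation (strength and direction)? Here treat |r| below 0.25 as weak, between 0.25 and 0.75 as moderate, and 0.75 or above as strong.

weak negative

r = -0.123 < 0 so the relationship is negative.
|r| = 0.123, which falls in the weak range.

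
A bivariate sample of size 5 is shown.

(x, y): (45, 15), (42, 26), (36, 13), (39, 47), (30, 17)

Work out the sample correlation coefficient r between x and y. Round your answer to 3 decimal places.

0.145

n = 5, Σx = 192, Σy = 118, Σx² = 7506, Σy² = 3568, Σxy = 4578
nΣxy − ΣxΣy = 22890 − 22656 = 234
nΣx² − (Σx)² = 37530 − 36864 = 666; nΣy² − (Σy)² = 17840 − 13924 = 3916
r = 234 / √(666 × 3916) = 234 / 1614.9477 ≈ 0.145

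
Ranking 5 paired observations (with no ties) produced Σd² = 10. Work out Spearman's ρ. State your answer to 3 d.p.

ρ = 1 − 6Σd² / [n(n²−1)] = 1 − 6×10 / (5×24)
  = 1 − 60/120 = 1 − 0.5000 ≈ 0.500

0.500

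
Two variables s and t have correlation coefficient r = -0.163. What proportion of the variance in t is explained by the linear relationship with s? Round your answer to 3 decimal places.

0.027

r² = (-0.163)² = 0.027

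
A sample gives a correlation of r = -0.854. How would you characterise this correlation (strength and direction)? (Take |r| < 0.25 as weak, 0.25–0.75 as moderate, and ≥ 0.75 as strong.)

r = -0.854 < 0 so the relationship is negative.
|r| = 0.854, which falls in the strong range.

strong negative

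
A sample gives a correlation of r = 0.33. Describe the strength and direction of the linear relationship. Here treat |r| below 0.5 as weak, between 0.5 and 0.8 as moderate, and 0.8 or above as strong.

weak positive

r = 0.33 > 0 so the relationship is positive.
|r| = 0.33, which falls in the weak range.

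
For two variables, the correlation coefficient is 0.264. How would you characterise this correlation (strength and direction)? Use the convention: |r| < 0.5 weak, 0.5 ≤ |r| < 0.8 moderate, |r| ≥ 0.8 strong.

r = 0.264 > 0 so the relationship is positive.
|r| = 0.264, which falls in the weak range.

weak positive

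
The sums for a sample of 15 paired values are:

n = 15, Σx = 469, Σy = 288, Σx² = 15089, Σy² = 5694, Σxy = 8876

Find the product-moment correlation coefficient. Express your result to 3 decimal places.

-0.487

r = (nΣxy − ΣxΣy) / √[(nΣx² − (Σx)²)(nΣy² − (Σy)²)]
Numerator: 15×8876 − 469×288 = -1932
Denominator: √[(226335 − 219961)(85410 − 82944)] = √[6374 × 2466] = 3964.6291
r = -1932 / 3964.6291 ≈ -0.487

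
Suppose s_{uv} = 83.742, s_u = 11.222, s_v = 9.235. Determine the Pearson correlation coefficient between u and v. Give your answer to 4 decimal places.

r = Cov(u,v) / (s_u · s_v) = 83.742 / (11.222 × 9.235)
  = 83.742 / 103.6352 ≈ 0.8080

0.8080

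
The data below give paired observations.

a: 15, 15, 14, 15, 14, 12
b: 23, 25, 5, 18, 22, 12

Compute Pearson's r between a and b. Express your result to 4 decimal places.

0.5471

n = 6, Σa = 85, Σb = 105, Σa² = 1211, Σb² = 2131, Σab = 1512
nΣab − ΣaΣb = 9072 − 8925 = 147
nΣa² − (Σa)² = 7266 − 7225 = 41; nΣb² − (Σb)² = 12786 − 11025 = 1761
r = 147 / √(41 × 1761) = 147 / 268.7024 ≈ 0.5471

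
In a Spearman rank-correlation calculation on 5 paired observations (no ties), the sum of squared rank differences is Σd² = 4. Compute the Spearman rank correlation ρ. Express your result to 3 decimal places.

0.800

ρ = 1 − 6Σd² / [n(n²−1)] = 1 − 6×4 / (5×24)
  = 1 − 24/120 = 1 − 0.2000 ≈ 0.800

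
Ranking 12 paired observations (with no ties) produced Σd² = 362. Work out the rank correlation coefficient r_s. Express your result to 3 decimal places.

ρ = 1 − 6Σd² / [n(n²−1)] = 1 − 6×362 / (12×143)
  = 1 − 2172/1716 = 1 − 1.2657 ≈ -0.266

-0.266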